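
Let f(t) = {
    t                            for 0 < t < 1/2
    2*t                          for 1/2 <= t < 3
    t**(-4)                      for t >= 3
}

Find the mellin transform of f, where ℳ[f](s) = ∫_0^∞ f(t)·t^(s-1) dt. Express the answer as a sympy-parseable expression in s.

breakpoints 1/2, 3: one integral from each of the 3 segments
for t in [0, 1/2): the term is ∫ t·t^(s-1)
for t in [1/2, 3): the term is ∫ 2*t·t^(s-1)
segment [3, ∞) carries t**(-4); integrate it

(970*6**s*s - 3890*6**s - 81*s + 324)/(162*2**s*(s**2 - 3*s - 4))
  -1 < Re(s) < 4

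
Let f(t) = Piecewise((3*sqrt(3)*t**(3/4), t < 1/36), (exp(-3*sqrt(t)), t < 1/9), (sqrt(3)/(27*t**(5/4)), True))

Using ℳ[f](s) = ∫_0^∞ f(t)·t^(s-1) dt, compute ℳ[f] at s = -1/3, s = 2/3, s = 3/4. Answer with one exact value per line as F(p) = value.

the power substitution comes off first: 3*sqrt(3)*t**(3/2) on [0, 1/6); exp(-3*t) on [1/6, 1/3); sqrt(3)/(27*t**(5/2)) on [1/3, ∞)
the common scale on t comes off first: t**(3/2) on [0, 1/2); exp(-t) on [1/2, 1); t**(-5/2) on [1, ∞)
split f at 1/36, 1/9: ℳ[f](s) collects 3 kernel integrals
∫ 3*sqrt(3)*t**(3/4)·t^(s-1) over [0, 1/36)
for t in [1/36, 1/9): the term is ∫ exp(-3*sqrt(t))·t^(s-1)
on [1/9, ∞) integrate f = sqrt(3)/(27*t**(5/4)) against the kernel

F(-1/3) = 2*3**(2/3)*(-95*uppergamma(-2/3, 1) + 30 + 95*uppergamma(-2/3, 1/2) + 57*2**(1/6))/95
F(2/3) = 3**(2/3)*(-476*uppergamma(4/3, 1) + 21*2**(1/6) + 476*uppergamma(4/3, 1/2) + 408)/2142
F(3/4) = sqrt(3)*(-12*(E*sqrt(pi)*erfc(1) + 2)*exp(1/2) + 12*E*(sqrt(pi)*exp(1/2)*erfc(sqrt(2)/2) + sqrt(2)) + 25*exp(3/2))*exp(-3/2)/108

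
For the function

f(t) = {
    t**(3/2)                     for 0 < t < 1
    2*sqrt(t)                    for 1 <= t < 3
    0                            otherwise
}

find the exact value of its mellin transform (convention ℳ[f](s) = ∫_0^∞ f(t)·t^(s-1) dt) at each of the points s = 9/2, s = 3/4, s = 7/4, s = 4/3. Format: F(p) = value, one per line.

F(9/2) = 2909/30
F(3/4) = -52/45 + 24*3**(1/4)/5
F(7/4) = -68/117 + 8*3**(1/4)
F(4/3) = -138/187 + 36*3**(5/6)/11

integrate the 2 segments split at 1, then add the results
on [0, 1) integrate f = t**(3/2) against the kernel
for t in [1, 3): the term is ∫ 2*sqrt(t)·t^(s-1)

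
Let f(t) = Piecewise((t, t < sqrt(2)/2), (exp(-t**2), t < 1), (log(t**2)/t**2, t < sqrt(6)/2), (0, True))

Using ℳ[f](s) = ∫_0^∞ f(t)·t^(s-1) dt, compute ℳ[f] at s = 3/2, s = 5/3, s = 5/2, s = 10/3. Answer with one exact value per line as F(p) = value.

invert the power substitution to get sqrt(t) on [0, 1/2); exp(-t) on [1/2, 1); log(t)/t on [1, 3/2)
cuts at sqrt(2)/2, 1: linearity sums the 3 kernel integrals
segment 0 to sqrt(2)/2 holds t; add its integral
segment sqrt(2)/2 to 1 holds exp(-t**2); add its integral
on [1, sqrt(6)/2) integrate f = log(t**2)/t**2 against the kernel

F(3/2) = -8*2**(1/4)*3**(3/4)/3 + log(2**(2*2**(1/4)*3**(3/4)/3)/3**(2*2**(1/4)*3**(3/4)/3)) - uppergamma(3/4, 1)/2 + 2**(3/4)/10 + uppergamma(3/4, 1/2)/2 + 8
F(5/3) = -6*2**(1/6)*3**(5/6) + log(2**(2**(1/6)*3**(5/6))/3**(2**(1/6)*3**(5/6))) - uppergamma(5/6, 1)/2 + 3*2**(2/3)/32 + uppergamma(5/6, 1/2)/2 + 18
F(5/2) = -4*2**(3/4)*3**(1/4) - uppergamma(5/4, 1)/2 + 2**(1/4)/14 + uppergamma(5/4, 1/2)/2 + log(3**(2**(3/4)*3**(1/4))/2**(2**(3/4)*3**(1/4))) + 8
F(10/3) = -9*2**(1/3)*3**(2/3)/16 - 3*2**(1/3)*3**(2/3)*log(2)/8 - uppergamma(5/3, 1)/2 + 3*2**(5/6)/104 + uppergamma(5/3, 1/2)/2 + 3*2**(1/3)*3**(2/3)*log(3)/8 + 9/8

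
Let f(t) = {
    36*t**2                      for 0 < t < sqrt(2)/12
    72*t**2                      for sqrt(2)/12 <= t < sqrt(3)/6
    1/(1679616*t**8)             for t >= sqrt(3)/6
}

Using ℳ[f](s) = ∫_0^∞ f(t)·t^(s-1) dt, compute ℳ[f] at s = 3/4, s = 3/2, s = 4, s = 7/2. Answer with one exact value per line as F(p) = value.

F(3/4) = 2**(7/8)*3**(1/4)*(-2349 + 28210*6**(3/8))/155034
F(3/2) = 2**(3/4)*sqrt(3)*(-1053 + 12650*6**(3/4))/530712
F(4) = 1297/186624
F(7/2) = 2**(3/4)*sqrt(3)*(-243 + 17540*6**(3/4))/13856832

remove the common scale on t first: 4*t**2 on [0, sqrt(2)/4); 8*t**2 on [sqrt(2)/4, sqrt(3)/2); 1/(256*t**8) on [sqrt(3)/2, ∞)
remove the common scale on t first: t**2 on [0, sqrt(2)/2); 2*t**2 on [sqrt(2)/2, sqrt(3)); t**(-8) on [sqrt(3), ∞)
strip the power substitution: t on [0, 1/2); 2*t on [1/2, 3); t**(-4) on [3, ∞)
cuts at sqrt(2)/12, sqrt(3)/6: linearity sums the 3 kernel integrals
∫ over [0, sqrt(2)/12) of 36*t**2·t^(s-1) joins the sum
for t in [sqrt(2)/12, sqrt(3)/6): the term is ∫ 72*t**2·t^(s-1)
on [sqrt(3)/6, ∞) integrate f = 1/(1679616*t**8) against the kernel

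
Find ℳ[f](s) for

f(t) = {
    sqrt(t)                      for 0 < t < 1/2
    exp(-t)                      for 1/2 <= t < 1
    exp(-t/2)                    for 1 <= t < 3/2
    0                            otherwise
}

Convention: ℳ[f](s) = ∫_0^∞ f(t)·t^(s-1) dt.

along the cuts 1/2, 1, ℳ[f](s) splits into 3 integrals
on [0, 1/2): add ∫ sqrt(t)·t^(s-1) dt
∫ over [1/2, 1) of exp(-t)·t^(s-1) joins the sum
between 1 and 3/2 the integrand is exp(-t/2)·t^(s-1)

(2**s*(2*s + 1)*uppergamma(s, 1/2) - 2**s*(2*s + 1)*uppergamma(s, 1) + 4**s*(2*s + 1)*uppergamma(s, 1/2) - 4**s*(2*s + 1)*uppergamma(s, 3/4) + sqrt(2))/(2**s*(2*s + 1))
  Re(s) > -1/2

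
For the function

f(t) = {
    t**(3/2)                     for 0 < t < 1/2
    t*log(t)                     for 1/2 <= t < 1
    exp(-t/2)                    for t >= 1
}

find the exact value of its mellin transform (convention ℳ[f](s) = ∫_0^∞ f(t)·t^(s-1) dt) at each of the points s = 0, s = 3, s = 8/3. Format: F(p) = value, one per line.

F(0) = -1/2 + sqrt(2)/6 + log(2)/2 - Ei(-1/2)
F(3) = -15/256 + sqrt(2)/144 + log(2)/64 + 26*exp(-1/2)
F(8/3) = 2**(1/3)*(-1800*2**(2/3) + 225 + 363*sqrt(2) + 825*log(2) + 193600*2**(1/3)*uppergamma(8/3, 1/2))/48400

treat the 3 regions marked off by 1/2, 1 separately and sum
[0, 1/2) adds the kernel integral of t**(3/2)
between 1/2 and 1 the integrand is t*log(t)·t^(s-1)
∫ exp(-t/2)·t^(s-1) over [1, ∞)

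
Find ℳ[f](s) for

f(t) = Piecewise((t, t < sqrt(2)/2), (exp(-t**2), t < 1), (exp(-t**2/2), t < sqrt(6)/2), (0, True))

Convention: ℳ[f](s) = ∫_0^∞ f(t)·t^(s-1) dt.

(2**(s/2)*(s + 1)*uppergamma(s/2, 1/2) - 2**(s/2)*(s + 1)*uppergamma(s/2, 1) + 2**s*(s + 1)*uppergamma(s/2, 1/2) - 4**(s/2)*(s + 1)*uppergamma(s/2, 3/4) + sqrt(2))/(2*2**(s/2)*(s + 1))
  Re(s) > -1

strip the power substitution: sqrt(t) on [0, 1/2); exp(-t) on [1/2, 1); exp(-t/2) on [1, 3/2)
linearity at sqrt(2)/2, 1 turns ℳ[f](s) into 3 summed integrals
over [0, sqrt(2)/2), the kernel integral of t enters the sum
for t in [sqrt(2)/2, 1): the term is ∫ exp(-t**2)·t^(s-1)
[1, sqrt(6)/2) adds the kernel integral of exp(-t**2/2)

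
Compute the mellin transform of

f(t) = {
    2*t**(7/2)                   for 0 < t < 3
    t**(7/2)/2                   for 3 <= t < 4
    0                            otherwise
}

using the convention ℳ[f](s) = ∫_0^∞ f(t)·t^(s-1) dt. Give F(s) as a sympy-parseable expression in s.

f breaks at 3 into 2 integrals to sum
for t in [0, 3): the term is ∫ 2*t**(7/2)·t^(s-1)
the [3, 4) slice contributes ∫ t**(7/2)/2·t^(s-1) dt

(2**(2*s + 7) + 3**(s + 9/2))/(2*s + 7)
  Re(s) > -7/2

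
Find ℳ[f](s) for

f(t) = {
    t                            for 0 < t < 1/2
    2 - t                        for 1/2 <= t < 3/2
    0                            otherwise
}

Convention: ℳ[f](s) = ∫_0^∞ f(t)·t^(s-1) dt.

summing 2 kernel integrals split by 1/2 yields ℳ[f](s)
on [0, 1/2): add ∫ t·t^(s-1) dt
piece [1/2, 3/2): integrate (2 - t) against the kernel

(3**s*s + 4*3**s - 2*s - 4)/(2*2**s*s*(s + 1))
  Re(s) > -1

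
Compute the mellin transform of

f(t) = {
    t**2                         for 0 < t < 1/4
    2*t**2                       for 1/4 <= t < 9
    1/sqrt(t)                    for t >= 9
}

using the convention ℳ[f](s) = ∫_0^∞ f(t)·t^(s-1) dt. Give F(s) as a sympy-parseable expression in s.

(15520*6**(2*s)*s - 7840*6**(2*s) - 6*s + 3)/(48*2**(2*s)*(2*s**2 + 3*s - 2))
  -2 < Re(s) < 1/2

strip the shared t-power: t**(3/2) on [0, 1/4); 2*t**(3/2) on [1/4, 9); 1/t on [9, ∞)
reversing the power substitution: t**3 on [0, 1/2); 2*t**3 on [1/2, 3); t**(-2) on [3, ∞)
reversing the shared t-power: t on [0, 1/2); 2*t on [1/2, 3); t**(-4) on [3, ∞)
the 3 pieces separated at 1/4, 9 each add one integral
∫ over [0, 1/4) of t**2·t^(s-1) joins the sum
∫ 2*t**2·t^(s-1) over [1/4, 9)
piece [9, ∞): integrate 1/sqrt(t) against the kernel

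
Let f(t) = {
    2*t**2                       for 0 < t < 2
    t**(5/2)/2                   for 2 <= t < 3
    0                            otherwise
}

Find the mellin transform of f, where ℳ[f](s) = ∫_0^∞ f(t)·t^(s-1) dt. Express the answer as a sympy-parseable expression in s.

treat the 2 regions marked off by 2 separately and sum
on [0, 2): add ∫ 2*t**2·t^(s-1) dt
segment [2, 3) carries t**(5/2)/2; integrate it

(2**(s + 5/2)*(-s - 2) + 2**(s + 3)*(2*s + 5) + 3**(s + 5/2)*(s + 2))/((s + 2)*(2*s + 5))
  Re(s) > -2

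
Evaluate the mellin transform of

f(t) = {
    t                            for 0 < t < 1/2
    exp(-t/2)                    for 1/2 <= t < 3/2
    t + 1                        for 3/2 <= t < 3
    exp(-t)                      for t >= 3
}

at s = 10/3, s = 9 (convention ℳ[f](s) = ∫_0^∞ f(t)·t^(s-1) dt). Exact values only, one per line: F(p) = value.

F(10/3) = 2**(2/3)*(-8320*2**(2/3)*uppergamma(10/3, 3/4) - 2268*3**(1/3) + 15 + 1040*2**(1/3)*uppergamma(10/3, 3) + 8320*2**(2/3)*uppergamma(10/3, 1/4) + 27864*6**(1/3))/2080
F(9) = -5593984641*exp(-3/4)/128 + 20689567/2560 + 806769*exp(-3) + 3392923553*exp(-1/4)/128

slice at 1/2, 3/2, 3, transform all 4 pieces, and sum them
for t in [0, 1/2): the term is ∫ t·t^(s-1)
on [1/2, 3/2): add ∫ exp(-t/2)·t^(s-1) dt
on [3/2, 3): add ∫ (t + 1)·t^(s-1) dt
segment [3, ∞) carries exp(-t); integrate it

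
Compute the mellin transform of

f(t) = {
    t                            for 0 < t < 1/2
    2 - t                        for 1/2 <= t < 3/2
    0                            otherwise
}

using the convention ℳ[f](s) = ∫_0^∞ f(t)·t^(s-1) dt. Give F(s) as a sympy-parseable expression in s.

(3**s*s + 4*3**s - 2*s - 4)/(2*2**s*s*(s + 1))
  Re(s) > -1

linearity at 1/2 turns ℳ[f](s) into 2 summed integrals
segment [0, 1/2) carries t; integrate it
the [1/2, 3/2) slice contributes ∫ (2 - t)·t^(s-1) dt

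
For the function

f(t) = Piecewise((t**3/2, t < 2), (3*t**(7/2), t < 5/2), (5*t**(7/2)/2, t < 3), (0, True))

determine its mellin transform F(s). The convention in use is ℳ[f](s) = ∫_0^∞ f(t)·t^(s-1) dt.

treat the 3 regions marked off by 2, 5/2 separately and sum
∫ t**3/2·t^(s-1) over [0, 2)
segment [2, 5/2) carries 3*t**(7/2); integrate it
over [5/2, 3), the kernel integral of 5*t**(7/2)/2 enters the sum

(2**(s + 3)*(2*s + 7) - 12*2**(s + 7/2)*(s + 3) + 10*3**(s + 7/2)*(s + 3) + 2*(5/2)**(s + 7/2)*(s + 3))/(2*(s + 3)*(2*s + 7))
  Re(s) > -3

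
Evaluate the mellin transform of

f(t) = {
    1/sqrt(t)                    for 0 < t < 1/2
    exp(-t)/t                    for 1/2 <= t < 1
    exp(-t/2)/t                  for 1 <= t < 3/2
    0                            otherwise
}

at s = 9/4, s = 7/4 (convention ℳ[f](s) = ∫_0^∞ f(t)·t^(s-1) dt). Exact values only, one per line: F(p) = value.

F(9/4) = -2*2**(1/4)*uppergamma(5/4, 3/4) - uppergamma(5/4, 1) + 2**(1/4)/7 + uppergamma(5/4, 1/2) + 2*2**(1/4)*uppergamma(5/4, 1/2)
F(7/4) = -2**(3/4)*uppergamma(3/4, 3/4) - uppergamma(3/4, 1) + 2**(3/4)/5 + uppergamma(3/4, 1/2) + 2**(3/4)*uppergamma(3/4, 1/2)

reversing the shared t-power: sqrt(t) on [0, 1/2); exp(-t) on [1/2, 1); exp(-t/2) on [1, 3/2)
the 3 pieces separated at 1/2, 1 each add one integral
on [0, 1/2): add ∫ 1/sqrt(t)·t^(s-1) dt
on [1/2, 1): add ∫ exp(-t)/t·t^(s-1) dt
∫ over [1, 3/2) of exp(-t/2)/t·t^(s-1) joins the sum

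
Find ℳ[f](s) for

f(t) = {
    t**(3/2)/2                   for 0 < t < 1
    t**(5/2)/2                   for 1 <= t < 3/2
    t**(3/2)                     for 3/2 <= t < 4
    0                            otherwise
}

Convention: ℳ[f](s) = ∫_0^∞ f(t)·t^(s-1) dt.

along the cuts 1, 3/2, ℳ[f](s) splits into 3 integrals
on [0, 1): add ∫ t**(3/2)/2·t^(s-1) dt
for t in [1, 3/2): the term is ∫ t**(5/2)/2·t^(s-1)
for t in [3/2, 4): the term is ∫ t**(3/2)·t^(s-1)

(256*2**(3*s)*s + 640*2**(3*s) + 16*2**s - 6*3**s*sqrt(6)*s - 33*3**s*sqrt(6))/(8*2**s*(4*s**2 + 16*s + 15))
  Re(s) > -3/2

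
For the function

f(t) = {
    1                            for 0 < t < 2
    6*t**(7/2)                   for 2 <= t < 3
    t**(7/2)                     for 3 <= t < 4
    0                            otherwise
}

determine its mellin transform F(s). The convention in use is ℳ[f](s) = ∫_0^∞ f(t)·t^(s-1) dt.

cuts at 2, 3: linearity sums the 3 kernel integrals
on [0, 2): add ∫ 1·t^(s-1) dt
segment [2, 3) carries 6*t**(7/2); integrate it
piece [3, 4): integrate t**(7/2) against the kernel

(2**s*(2*s + 7) - 3*2**(s + 11/2)*s + 2**(2*s + 8)*s + 10*3**(s + 7/2)*s)/(s*(2*s + 7))
  Re(s) > 0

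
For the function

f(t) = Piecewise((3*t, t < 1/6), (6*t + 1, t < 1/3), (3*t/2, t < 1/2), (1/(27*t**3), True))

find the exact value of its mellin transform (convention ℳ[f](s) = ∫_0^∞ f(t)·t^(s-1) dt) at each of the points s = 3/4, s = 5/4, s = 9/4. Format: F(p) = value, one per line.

back out the common scale on t: t on [0, 1/2); 2*t + 1 on [1/2, 1); t/2 on [1, 3/2); …
f breaks at 1/6, 1/3, 1/2 into 4 integrals to sum
∫ 3*t·t^(s-1) over [0, 1/6)
∫ (6*t + 1)·t^(s-1) over [1/6, 1/3)
∫ 3*t/2·t^(s-1) over [1/3, 1/2)
∫ 1/(27*t**3)·t^(s-1) over [1/2, ∞)

F(3/4) = 6**(1/4)*(-2754 + 953*3**(3/4) + 3726*2**(3/4))/10206
F(5/4) = 6**(3/4)*(-322 + 475*3**(1/4) + 924*2**(1/4))/11340
F(9/4) = 6**(3/4)*(-70 + 424*2**(1/4) + 659*3**(1/4))/25272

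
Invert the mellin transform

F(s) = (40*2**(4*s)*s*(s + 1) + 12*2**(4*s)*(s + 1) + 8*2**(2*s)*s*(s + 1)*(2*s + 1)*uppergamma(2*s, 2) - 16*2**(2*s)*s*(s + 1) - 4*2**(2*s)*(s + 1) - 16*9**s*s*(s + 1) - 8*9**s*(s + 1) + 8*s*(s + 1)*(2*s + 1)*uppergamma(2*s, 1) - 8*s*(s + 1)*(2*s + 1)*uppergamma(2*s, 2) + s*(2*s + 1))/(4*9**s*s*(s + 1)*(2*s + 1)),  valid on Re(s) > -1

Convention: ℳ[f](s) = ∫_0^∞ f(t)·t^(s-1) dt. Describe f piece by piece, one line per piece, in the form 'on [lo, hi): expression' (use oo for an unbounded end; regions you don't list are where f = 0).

reversing the power substitution: 9*t**2/4 on [0, 1/3); exp(-3*t) on [1/3, 2/3); 3*t/2 + 1 on [2/3, 1); …
reversing the common scale on t: t**2 on [0, 1/2); exp(-2*t) on [1/2, 1); t + 1 on [1, 3/2); …
slice at 1/9, 4/9, 1, 16/9, transform all 5 pieces, and sum them
∫ 9*t/4·t^(s-1) over [0, 1/9)
between 1/9 and 4/9 the integrand is exp(-3*sqrt(t))·t^(s-1)
between 4/9 and 1 the integrand is (3*sqrt(t)/2 + 1)·t^(s-1)
for t in [1, 16/9): the term is ∫ (3*sqrt(t)/2 + 3)·t^(s-1)
piece [16/9, ∞): integrate exp(-3*sqrt(t)/2) against the kernel

on [0, 1/9): 9*t/4
on [1/9, 4/9): exp(-3*sqrt(t))
on [4/9, 1): 3*sqrt(t)/2 + 1
on [1, 16/9): 3*sqrt(t)/2 + 3
on [16/9, oo): exp(-3*sqrt(t)/2)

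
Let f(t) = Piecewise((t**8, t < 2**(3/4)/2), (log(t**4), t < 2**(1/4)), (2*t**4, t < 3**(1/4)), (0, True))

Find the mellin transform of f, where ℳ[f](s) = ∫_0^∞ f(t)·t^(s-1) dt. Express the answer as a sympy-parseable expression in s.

peel off the power substitution: t**4 on [0, sqrt(2)/2); log(t**2) on [sqrt(2)/2, sqrt(2)); 2*t**2 on [sqrt(2), sqrt(3))
the power substitution comes off first: t**2 on [0, 1/2); log(t) on [1/2, 2); 2*t on [2, 3)
along the cuts 2**(3/4)/2, 2**(1/4), ℳ[f](s) splits into 3 integrals
[0, 2**(3/4)/2) adds the kernel integral of t**8
∫ log(t**4)·t^(s-1) over [2**(3/4)/2, 2**(1/4))
[2**(1/4), 3**(1/4)) adds the kernel integral of 2*t**4

(2**(3/4)/2)**s*(-16*2**(s/2)*s**2*(s + 8) + 4*2**(s/2)*s*(s + 4)*(s + 8)*log(2) - 16*2**(s/2)*(s + 4)*(s + 8) + 24*6**(s/4)*s**2*(s + 8) + s**2*(s + 4) + 4*s*(s + 4)*(s + 8)*log(2) + 16*(s + 4)*(s + 8))/(4*s**2*(s + 4)*(s + 8))
  Re(s) > -8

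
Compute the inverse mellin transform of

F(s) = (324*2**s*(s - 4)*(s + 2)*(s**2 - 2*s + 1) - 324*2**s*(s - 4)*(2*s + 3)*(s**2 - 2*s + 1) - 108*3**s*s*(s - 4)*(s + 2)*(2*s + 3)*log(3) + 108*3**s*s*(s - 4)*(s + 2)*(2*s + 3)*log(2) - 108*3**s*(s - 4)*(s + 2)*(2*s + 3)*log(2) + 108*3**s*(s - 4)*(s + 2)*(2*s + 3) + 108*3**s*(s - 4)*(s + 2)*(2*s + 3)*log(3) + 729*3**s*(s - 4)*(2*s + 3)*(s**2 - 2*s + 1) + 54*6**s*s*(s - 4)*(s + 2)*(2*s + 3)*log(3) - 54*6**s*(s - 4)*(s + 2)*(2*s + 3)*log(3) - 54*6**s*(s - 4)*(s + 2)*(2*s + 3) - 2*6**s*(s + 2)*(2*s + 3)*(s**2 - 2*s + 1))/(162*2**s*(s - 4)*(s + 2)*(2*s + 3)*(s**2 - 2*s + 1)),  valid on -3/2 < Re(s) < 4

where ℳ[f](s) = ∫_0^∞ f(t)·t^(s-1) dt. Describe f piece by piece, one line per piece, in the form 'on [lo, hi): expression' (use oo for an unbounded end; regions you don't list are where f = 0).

summing 4 kernel integrals split by 1, 3/2, 3 yields ℳ[f](s)
on [0, 1) integrate f = t**(3/2) against the kernel
segment 1 to 3/2 holds 2*t**2; add its integral
between 3/2 and 3 the integrand is log(t)/t·t^(s-1)
over [3, ∞), the kernel integral of t**(-4) enters the sum

on [0, 1): t**(3/2)
on [1, 3/2): 2*t**2
on [3/2, 3): log(t)/t
on [3, oo): t**(-4)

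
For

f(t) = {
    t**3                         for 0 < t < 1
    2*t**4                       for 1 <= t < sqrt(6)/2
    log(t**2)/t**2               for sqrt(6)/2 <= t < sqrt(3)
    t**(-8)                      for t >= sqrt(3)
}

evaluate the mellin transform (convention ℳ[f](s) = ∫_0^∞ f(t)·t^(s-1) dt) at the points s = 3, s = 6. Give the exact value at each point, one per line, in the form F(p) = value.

F(3) = -269*sqrt(3)/135 - 5/42 + log(2**(sqrt(6)/2)*3**(-sqrt(6)/2 + sqrt(3))) + 83*sqrt(6)/56
F(6) = 271/360 + log(3*90699264**(1/16))

back out the power substitution: t**(3/2) on [0, 1); 2*t**2 on [1, 3/2); log(t)/t on [3/2, 3); …
linearity at 1, sqrt(6)/2, sqrt(3) turns ℳ[f](s) into 4 summed integrals
segment [0, 1) carries t**3; integrate it
on [1, sqrt(6)/2) integrate f = 2*t**4 against the kernel
on [sqrt(6)/2, sqrt(3)) integrate f = log(t**2)/t**2 against the kernel
∫ t**(-8)·t^(s-1) over [sqrt(3), ∞)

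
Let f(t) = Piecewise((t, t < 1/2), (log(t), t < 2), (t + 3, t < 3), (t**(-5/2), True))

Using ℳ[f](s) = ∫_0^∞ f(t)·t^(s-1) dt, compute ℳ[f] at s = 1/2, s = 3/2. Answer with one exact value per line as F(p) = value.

summing 4 kernel integrals split by 1/2, 2, 3 yields ℳ[f](s)
over [0, 1/2), the kernel integral of t enters the sum
on [1/2, 2): add ∫ log(t)·t^(s-1) dt
the [2, 3) slice contributes ∫ (t + 3)·t^(s-1) dt
piece [3, ∞): integrate t**(-5/2) against the kernel

F(1/2) = sqrt(2)*(-330 + sqrt(2) + 108*log(2) + 144*sqrt(6))/36
F(3/2) = sqrt(2)*(-1139 + 30*sqrt(2) + 270*log(2) + 864*sqrt(6))/180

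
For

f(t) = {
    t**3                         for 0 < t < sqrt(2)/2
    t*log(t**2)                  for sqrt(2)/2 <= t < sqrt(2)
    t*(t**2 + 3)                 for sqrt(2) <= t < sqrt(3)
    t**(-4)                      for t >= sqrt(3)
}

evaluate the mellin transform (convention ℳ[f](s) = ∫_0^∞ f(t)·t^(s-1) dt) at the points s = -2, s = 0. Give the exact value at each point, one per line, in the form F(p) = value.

invert the power substitution to get t**(3/2) on [0, 1/2); sqrt(t)*log(t) on [1/2, 2); sqrt(t)*(t + 3) on [2, 3); …
peel off the shared t-power: t on [0, 1/2); log(t) on [1/2, 2); t + 3 on [2, 3); …
slice at sqrt(2)/2, sqrt(2), sqrt(3), transform all 4 pieces, and sum them
for t in [0, sqrt(2)/2): the term is ∫ t**3·t^(s-1)
between sqrt(2)/2 and sqrt(2) the integrand is t*log(t**2)·t^(s-1)
on [sqrt(2), sqrt(3)) integrate f = t*(t**2 + 3) against the kernel
segment [sqrt(3), ∞) carries t**(-4); integrate it

F(-2) = sqrt(2)*(-486*log(2) + sqrt(2) + 648)/324
F(0) = sqrt(2)*(-330 + sqrt(2) + 108*log(2) + 144*sqrt(6))/72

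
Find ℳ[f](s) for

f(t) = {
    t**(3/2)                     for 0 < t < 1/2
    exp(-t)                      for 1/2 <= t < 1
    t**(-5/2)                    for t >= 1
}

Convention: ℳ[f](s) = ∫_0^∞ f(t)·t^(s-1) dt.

(2*2**s*(2*s - 5)*(2*s + 3)*uppergamma(s, 1/2) - 2*2**s*(2*s - 5)*(2*s + 3)*uppergamma(s, 1) - 4*2**s*(2*s + 3) + sqrt(2)*(2*s - 5))/(2*2**s*(2*s - 5)*(2*s + 3))
  -3/2 < Re(s) < 5/2

breakpoints 1/2, 1: one integral from each of the 3 segments
∫ over [0, 1/2) of t**(3/2)·t^(s-1) joins the sum
[1/2, 1) adds the kernel integral of exp(-t)
on [1, ∞) integrate f = t**(-5/2) against the kernel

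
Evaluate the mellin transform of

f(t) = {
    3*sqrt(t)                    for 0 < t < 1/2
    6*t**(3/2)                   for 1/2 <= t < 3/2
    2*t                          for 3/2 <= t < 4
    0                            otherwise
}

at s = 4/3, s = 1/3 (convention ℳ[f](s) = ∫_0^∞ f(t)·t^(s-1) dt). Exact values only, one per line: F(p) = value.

F(4/3) = -27*2**(2/3)*3**(1/3)/28 + 27*2**(1/6)/187 + 81*2**(1/6)*3**(5/6)/34 + 96*2**(2/3)/7
F(1/3) = -9*2**(2/3)*3**(1/3)/8 + 54*2**(1/6)/55 + 27*2**(1/6)*3**(5/6)/11 + 6*2**(2/3)

summing 3 kernel integrals split by 1/2, 3/2 yields ℳ[f](s)
[0, 1/2) adds the kernel integral of 3*sqrt(t)
segment [1/2, 3/2) carries 6*t**(3/2); integrate it
for t in [3/2, 4): the term is ∫ 2*t·t^(s-1)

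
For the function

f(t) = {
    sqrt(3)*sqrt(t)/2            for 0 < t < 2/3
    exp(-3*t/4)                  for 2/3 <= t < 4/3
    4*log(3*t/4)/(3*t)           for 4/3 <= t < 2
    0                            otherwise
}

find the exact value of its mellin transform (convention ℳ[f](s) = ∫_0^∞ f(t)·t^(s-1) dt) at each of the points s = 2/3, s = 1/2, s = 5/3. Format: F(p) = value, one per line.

F(2/3) = -6*2**(2/3) + log(2**(2*2**(2/3))/3**(2*2**(2/3))) - 2*6**(1/3)*uppergamma(2/3, 1)/3 + 2*2**(1/6)*3**(1/3)/7 + 2*6**(1/3)*uppergamma(2/3, 1/2)/3 + 6*6**(1/3)
F(1/2) = -8*sqrt(2)/3 + log(2**(4*sqrt(2)/3)/3**(4*sqrt(2)/3)) - 2*sqrt(3)*sqrt(pi)*erfc(1)/3 + 2*sqrt(3)*sqrt(pi)*erfc(sqrt(2)/2)/3 + 3*sqrt(3)
F(5/3) = -3*2**(2/3) - 8*6**(1/3)*uppergamma(5/3, 1)/9 + 4*2**(1/6)*3**(1/3)/39 + 8*6**(1/3)*uppergamma(5/3, 1/2)/9 + log(3**(2*2**(2/3))/2**(2*2**(2/3))) + 2*6**(1/3)

peel off the common scale on t: sqrt(2)*sqrt(t)/2 on [0, 1); exp(-t/2) on [1, 2); 2*log(t/2)/t on [2, 3)
strip the common scale on t: sqrt(t) on [0, 1/2); exp(-t) on [1/2, 1); log(t)/t on [1, 3/2)
slice at 2/3, 4/3, transform all 3 pieces, and sum them
∫ sqrt(3)*sqrt(t)/2·t^(s-1) over [0, 2/3)
segment [2/3, 4/3) carries exp(-3*t/4); integrate it
[4/3, 2) adds the kernel integral of 4*log(3*t/4)/(3*t)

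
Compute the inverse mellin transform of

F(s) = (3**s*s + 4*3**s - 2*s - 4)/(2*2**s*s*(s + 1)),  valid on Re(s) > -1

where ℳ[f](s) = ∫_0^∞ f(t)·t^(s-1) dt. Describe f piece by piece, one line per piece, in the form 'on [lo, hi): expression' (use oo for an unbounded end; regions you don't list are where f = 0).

breakpoints 1/2: one integral from each of the 2 segments
the [0, 1/2) slice contributes ∫ t·t^(s-1) dt
segment 1/2 to 3/2 holds (2 - t); add its integral

on [0, 1/2): t
on [1/2, 3/2): 2 - t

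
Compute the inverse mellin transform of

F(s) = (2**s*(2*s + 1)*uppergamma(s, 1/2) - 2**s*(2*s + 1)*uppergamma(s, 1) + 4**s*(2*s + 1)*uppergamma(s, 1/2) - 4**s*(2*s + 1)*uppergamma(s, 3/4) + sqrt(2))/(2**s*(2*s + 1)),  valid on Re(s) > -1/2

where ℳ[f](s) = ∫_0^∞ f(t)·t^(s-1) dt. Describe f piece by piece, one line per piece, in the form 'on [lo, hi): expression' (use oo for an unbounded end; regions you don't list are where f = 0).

on [0, 1/2): sqrt(t)
on [1/2, 1): exp(-t)
on [1, 3/2): exp(-t/2)

along the cuts 1/2, 1, ℳ[f](s) splits into 3 integrals
segment [0, 1/2) carries sqrt(t); integrate it
[1/2, 1) adds the kernel integral of exp(-t)
between 1 and 3/2 the integrand is exp(-t/2)·t^(s-1)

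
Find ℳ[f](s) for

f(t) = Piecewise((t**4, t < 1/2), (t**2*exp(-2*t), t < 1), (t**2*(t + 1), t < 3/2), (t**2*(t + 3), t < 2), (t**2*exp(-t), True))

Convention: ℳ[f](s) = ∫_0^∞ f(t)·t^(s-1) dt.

(320*2**(2*s)*(s + 2)*(s + 4) + 192*2**(2*s)*(s + 4) + 16*2**s*(s + 2)*(s + 3)*(s + 4)*uppergamma(s + 2, 2) - 32*2**s*(s + 2)*(s + 4) - 16*2**s*(s + 4) - 72*3**s*(s + 2)*(s + 4) - 72*3**s*(s + 4) + 4*(s + 2)*(s + 3)*(s + 4)*uppergamma(s + 2, 1) - 4*(s + 2)*(s + 3)*(s + 4)*uppergamma(s + 2, 2) + (s + 2)*(s + 3))/(16*2**s*(s + 2)*(s + 3)*(s + 4))
  Re(s) > -4

peel off the shared t-power: t**2 on [0, 1/2); exp(-2*t) on [1/2, 1); t + 1 on [1, 3/2); …
f breaks at 1/2, 1, 3/2, 2 into 5 integrals to sum
the [0, 1/2) slice contributes ∫ t**4·t^(s-1) dt
[1/2, 1) adds the kernel integral of t**2*exp(-2*t)
for t in [1, 3/2): the term is ∫ t**2*(t + 1)·t^(s-1)
on [3/2, 2) integrate f = t**2*(t + 3) against the kernel
on [2, ∞): add ∫ t**2*exp(-t)·t^(s-1) dt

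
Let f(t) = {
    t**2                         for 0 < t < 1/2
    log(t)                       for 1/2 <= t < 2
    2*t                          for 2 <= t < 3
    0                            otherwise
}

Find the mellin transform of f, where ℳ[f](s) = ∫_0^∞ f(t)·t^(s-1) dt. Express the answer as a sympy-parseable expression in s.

(-16*2**(2*s)*s**2*(s + 2) + 4*2**(2*s)*s*(s + 1)*(s + 2)*log(2) - 4*2**(2*s)*(s + 1)*(s + 2) + 24*6**s*s**2*(s + 2) + s**2*(s + 1) + 4*s*(s + 1)*(s + 2)*log(2) + 4*(s + 1)*(s + 2))/(4*2**s*s**2*(s + 1)*(s + 2))
  Re(s) > -2

slice at 1/2, 2, transform all 3 pieces, and sum them
segment [0, 1/2) carries t**2; integrate it
∫ over [1/2, 2) of log(t)·t^(s-1) joins the sum
∫ over [2, 3) of 2*t·t^(s-1) joins the sum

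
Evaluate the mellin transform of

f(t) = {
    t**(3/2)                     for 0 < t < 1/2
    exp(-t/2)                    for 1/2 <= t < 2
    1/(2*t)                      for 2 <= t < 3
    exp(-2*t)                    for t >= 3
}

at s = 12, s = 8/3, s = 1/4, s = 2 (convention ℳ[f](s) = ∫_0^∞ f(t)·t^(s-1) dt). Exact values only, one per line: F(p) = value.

F(12) = -444436938752*exp(-1) + sqrt(2)/221184 + 175099/22 + 61640757*exp(-6)/16 + 214975636319885*exp(-1/4)/1024
F(8/3) = -4*2**(2/3)*uppergamma(8/3, 1) - 3*2**(2/3)/5 + 2**(1/3)*uppergamma(8/3, 6)/8 + 3*2**(5/6)/400 + 9*3**(2/3)/10 + 4*2**(2/3)*uppergamma(8/3, 1/4)
F(1/4) = -2**(1/4)*uppergamma(1/4, 1) - 2*3**(1/4)/9 + 2**(3/4)*uppergamma(1/4, 6)/2 + 10*2**(1/4)/21 + 2**(1/4)*uppergamma(1/4, 1/4)
F(2) = -8*exp(-1) + 7*exp(-6)/4 + sqrt(2)/56 + 1/2 + 5*exp(-1/4)

cuts at 1/2, 2, 3: linearity sums the 4 kernel integrals
segment [0, 1/2) carries t**(3/2); integrate it
[1/2, 2) adds the kernel integral of exp(-t/2)
∫ over [2, 3) of 1/(2*t)·t^(s-1) joins the sum
∫ over [3, ∞) of exp(-2*t)·t^(s-1) joins the sum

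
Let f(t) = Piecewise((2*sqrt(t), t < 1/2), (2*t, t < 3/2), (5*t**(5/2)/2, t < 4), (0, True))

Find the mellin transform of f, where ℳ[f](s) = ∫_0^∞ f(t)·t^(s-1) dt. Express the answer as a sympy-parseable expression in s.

the 3 pieces separated at 1/2, 3/2 each add one integral
on [0, 1/2): add ∫ 2*sqrt(t)·t^(s-1) dt
on [1/2, 3/2): add ∫ 2*t·t^(s-1) dt
for t in [3/2, 4): the term is ∫ 5*t**(5/2)/2·t^(s-1)

(640*2**(2*s)*(s + 1)*(2*s + 1) + 8*2**(1/2 - s)*(s + 1)*(2*s + 5) - 45*(3/2)**(s + 1/2)*(s + 1)*(2*s + 1) + 12*3**s*(2*s + 1)*(2*s + 5)/2**s - 4*(2*s + 1)*(2*s + 5)/2**s)/(4*(s + 1)*(2*s + 1)*(2*s + 5))
  Re(s) > -1/2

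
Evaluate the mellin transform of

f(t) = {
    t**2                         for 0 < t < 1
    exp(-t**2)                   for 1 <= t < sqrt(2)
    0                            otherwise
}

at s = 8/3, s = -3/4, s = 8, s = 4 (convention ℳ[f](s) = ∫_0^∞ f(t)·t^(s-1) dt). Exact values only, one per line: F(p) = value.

F(8/3) = -uppergamma(4/3, 2)/2 + 3/14 + uppergamma(4/3, 1)/2
F(-3/4) = -uppergamma(-3/8, 2)/2 + uppergamma(-3/8, 1)/2 + 4/5
F(8) = -19*exp(-2) + 1/10 + 8*exp(-1)
F(4) = (-9 + exp(2) + 6*E)*exp(-2)/6

remove the power substitution first: t on [0, 1); exp(-t) on [1, 2)
the 2 pieces separated at 1 each add one integral
segment [0, 1) carries t**2; integrate it
the [1, sqrt(2)) slice contributes ∫ exp(-t**2)·t^(s-1) dt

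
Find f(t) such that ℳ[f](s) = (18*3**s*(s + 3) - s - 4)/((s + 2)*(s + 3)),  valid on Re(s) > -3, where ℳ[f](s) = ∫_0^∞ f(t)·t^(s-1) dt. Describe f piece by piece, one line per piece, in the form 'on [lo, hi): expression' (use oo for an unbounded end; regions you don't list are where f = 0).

on [0, 1): t**3
on [1, 3): 2*t**2

back out the shared t-power: t**2 on [0, 1); 2*t on [1, 3)
strip the shared t-power: t**(3/2) on [0, 1); 2*sqrt(t) on [1, 3)
treat the 2 regions marked off by 1 separately and sum
the [0, 1) slice contributes ∫ t**3·t^(s-1) dt
on [1, 3): add ∫ 2*t**2·t^(s-1) dt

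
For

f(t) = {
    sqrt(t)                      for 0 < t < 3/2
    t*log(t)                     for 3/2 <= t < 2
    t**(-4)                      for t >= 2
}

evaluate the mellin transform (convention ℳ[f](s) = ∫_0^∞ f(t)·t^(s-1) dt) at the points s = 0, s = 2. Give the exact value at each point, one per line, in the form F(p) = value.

F(0) = -31/64 + log(8*sqrt(6)/9) + sqrt(6)
F(2) = -9*log(3)/8 - 7/18 + 9*sqrt(6)/20 + 91*log(2)/24

f breaks at 3/2, 2 into 3 integrals to sum
segment [0, 3/2) carries sqrt(t); integrate it
on [3/2, 2): add ∫ t*log(t)·t^(s-1) dt
∫ t**(-4)·t^(s-1) over [2, ∞)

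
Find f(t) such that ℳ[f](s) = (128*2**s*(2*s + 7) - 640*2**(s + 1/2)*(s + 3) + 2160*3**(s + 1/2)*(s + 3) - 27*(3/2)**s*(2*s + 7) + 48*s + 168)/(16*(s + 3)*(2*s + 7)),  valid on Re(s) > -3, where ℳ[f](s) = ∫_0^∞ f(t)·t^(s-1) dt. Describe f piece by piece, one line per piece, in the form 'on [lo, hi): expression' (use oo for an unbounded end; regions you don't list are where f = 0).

on [0, 1): 2*t**3
on [1, 3/2): t**3/2
on [3/2, 2): t**3
on [2, 3): 5*t**(7/2)/2

decompose at 1, 3/2, 2; ℳ[f](s) sums the 4 pieces' integrals
between 0 and 1 the integrand is 2*t**3·t^(s-1)
[1, 3/2) adds the kernel integral of t**3/2
over [3/2, 2), the kernel integral of t**3 enters the sum
segment [2, 3) carries 5*t**(7/2)/2; integrate it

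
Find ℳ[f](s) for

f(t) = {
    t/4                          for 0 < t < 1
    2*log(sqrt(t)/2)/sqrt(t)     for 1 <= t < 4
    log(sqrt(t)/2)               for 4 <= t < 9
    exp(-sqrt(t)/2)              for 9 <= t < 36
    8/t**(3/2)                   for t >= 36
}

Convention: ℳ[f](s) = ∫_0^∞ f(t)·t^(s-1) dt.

(432*2**(2*s)*s**2*(2*s - 3)*(2*s + 2)*(4*s**2 - 4*s + 1)*uppergamma(2*s, 3/2) - 432*2**(2*s)*s**2*(2*s - 3)*(2*s + 2)*(4*s**2 - 4*s + 1)*uppergamma(2*s, 3) - 432*2**(2*s)*s**2*(2*s - 3)*(2*s + 2) + 108*2**(2*s)*(2*s - 3)*(2*s + 2)*(4*s**2 - 4*s + 1) - 216*3**(2*s)*s*(2*s - 3)*(2*s + 2)*(4*s**2 - 4*s + 1)*log(2) + 216*3**(2*s)*s*(2*s - 3)*(2*s + 2)*(4*s**2 - 4*s + 1)*log(3) - 108*3**(2*s)*(2*s - 3)*(2*s + 2)*(4*s**2 - 4*s + 1) - 16*6**(2*s)*s**2*(2*s + 2)*(4*s**2 - 4*s + 1) + 1728*s**3*(2*s - 3)*(2*s + 2)*log(2) - 864*s**2*(2*s - 3)*(2*s + 2)*log(2) + 864*s**2*(2*s - 3)*(2*s + 2) + 108*s**2*(2*s - 3)*(4*s**2 - 4*s + 1))/(216*s**2*(2*s - 3)*(2*s + 2)*(4*s**2 - 4*s + 1))
  -1 < Re(s) < 3/2

the power substitution comes off first: t**2/4 on [0, 1); 2*log(t/2)/t on [1, 2); log(t/2) on [2, 3); …
invert the common scale on t to get t**2 on [0, 1/2); log(t)/t on [1/2, 1); log(t) on [1, 3/2); …
the 5 pieces separated at 1, 4, 9, 36 each add one integral
∫ over [0, 1) of t/4·t^(s-1) joins the sum
segment 1 to 4 holds 2*log(sqrt(t)/2)/sqrt(t); add its integral
for t in [4, 9): the term is ∫ log(sqrt(t)/2)·t^(s-1)
between 9 and 36 the integrand is exp(-sqrt(t)/2)·t^(s-1)
for t in [36, ∞): the term is ∫ 8/t**(3/2)·t^(s-1)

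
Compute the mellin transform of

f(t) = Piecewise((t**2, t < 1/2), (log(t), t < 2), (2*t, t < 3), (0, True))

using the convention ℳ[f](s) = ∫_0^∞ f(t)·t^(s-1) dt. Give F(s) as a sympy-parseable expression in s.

(-16*2**(2*s)*s**2*(s + 2) + 4*2**(2*s)*s*(s + 1)*(s + 2)*log(2) - 4*2**(2*s)*(s + 1)*(s + 2) + 24*6**s*s**2*(s + 2) + s**2*(s + 1) + 4*s*(s + 1)*(s + 2)*log(2) + 4*(s + 1)*(s + 2))/(4*2**s*s**2*(s + 1)*(s + 2))
  Re(s) > -2

split f at 1/2, 2: ℳ[f](s) collects 3 kernel integrals
for t in [0, 1/2): the term is ∫ t**2·t^(s-1)
the [1/2, 2) slice contributes ∫ log(t)·t^(s-1) dt
[2, 3) adds the kernel integral of 2*t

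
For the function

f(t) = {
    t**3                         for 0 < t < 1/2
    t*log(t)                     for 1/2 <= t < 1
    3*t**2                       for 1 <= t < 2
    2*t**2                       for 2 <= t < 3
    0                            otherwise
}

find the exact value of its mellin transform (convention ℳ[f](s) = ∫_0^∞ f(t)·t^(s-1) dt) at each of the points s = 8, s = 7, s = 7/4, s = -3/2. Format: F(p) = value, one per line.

peel off the shared t-power: t on [0, 1/2); log(t)/t on [1/2, 1); 3 on [1, 2); …
the 4 pieces separated at 1/2, 1, 2 each add one integral
on [0, 1/2) integrate f = t**3 against the kernel
for t in [1/2, 1): the term is ∫ t*log(t)·t^(s-1)
between 1 and 2 the integrand is 3*t**2·t^(s-1)
segment [2, 3) carries 2*t**2; integrate it

F(8) = log(2)/4608 + 108682157681/9123840
F(7) = log(2)/2048 + 3266548597/737280
F(7/4) = 2**(1/4)*(-128592*2**(3/4) + 6375 + 12540*log(2) + 588544*sqrt(2) + 1986336*6**(3/4))/275880
F(-3/2) = sqrt(2)*(-30*sqrt(2) - 12*log(2) + 12*sqrt(6) + 37)/6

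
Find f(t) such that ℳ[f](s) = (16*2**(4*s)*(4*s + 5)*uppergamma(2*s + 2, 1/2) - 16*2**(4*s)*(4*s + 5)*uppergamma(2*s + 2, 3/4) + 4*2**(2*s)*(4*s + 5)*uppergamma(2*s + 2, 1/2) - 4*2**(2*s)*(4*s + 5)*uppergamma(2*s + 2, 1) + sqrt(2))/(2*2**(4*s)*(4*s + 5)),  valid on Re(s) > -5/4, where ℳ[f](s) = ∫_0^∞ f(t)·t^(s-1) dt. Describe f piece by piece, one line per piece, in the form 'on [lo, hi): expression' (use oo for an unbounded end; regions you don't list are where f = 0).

strip the power substitution: 4*sqrt(2)*t**(5/2) on [0, 1/4); 4*t**2*exp(-2*t) on [1/4, 1/2); 4*t**2*exp(-t) on [1/2, 3/4)
undo the common scale on t: t**(5/2) on [0, 1/2); t**2*exp(-t) on [1/2, 1); t**2*exp(-t/2) on [1, 3/2)
undo the shared t-power: sqrt(t) on [0, 1/2); exp(-t) on [1/2, 1); exp(-t/2) on [1, 3/2)
along the cuts 1/16, 1/4, ℳ[f](s) splits into 3 integrals
piece [0, 1/16): integrate 4*sqrt(2)*t**(5/4) against the kernel
segment [1/16, 1/4) carries 4*t*exp(-2*sqrt(t)); integrate it
[1/4, 9/16) adds the kernel integral of 4*t*exp(-sqrt(t))

on [0, 1/16): 4*sqrt(2)*t**(5/4)
on [1/16, 1/4): 4*t*exp(-2*sqrt(t))
on [1/4, 9/16): 4*t*exp(-sqrt(t))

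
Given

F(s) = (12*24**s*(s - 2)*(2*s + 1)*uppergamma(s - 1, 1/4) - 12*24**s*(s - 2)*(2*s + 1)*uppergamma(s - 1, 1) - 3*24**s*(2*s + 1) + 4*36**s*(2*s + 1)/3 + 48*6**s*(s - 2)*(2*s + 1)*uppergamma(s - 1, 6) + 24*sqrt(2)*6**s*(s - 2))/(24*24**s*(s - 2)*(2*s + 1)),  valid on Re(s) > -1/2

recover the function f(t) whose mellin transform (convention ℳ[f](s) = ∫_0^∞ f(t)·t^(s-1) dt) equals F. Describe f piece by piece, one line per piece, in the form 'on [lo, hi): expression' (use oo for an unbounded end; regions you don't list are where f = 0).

on [0, 1/4): sqrt(2)*sqrt(t)
on [1/4, 1): exp(-t)/(2*t)
on [1, 3/2): 1/(8*t**2)
on [3/2, oo): exp(-4*t)/(2*t)

back out the common scale on t: sqrt(t) on [0, 1/2); exp(-t/2)/t on [1/2, 2); 1/(2*t**2) on [2, 3); …
peel off the shared t-power: t**(3/2) on [0, 1/2); exp(-t/2) on [1/2, 2); 1/(2*t) on [2, 3); …
decompose at 1/4, 1, 3/2; ℳ[f](s) sums the 4 pieces' integrals
over [0, 1/4), the kernel integral of sqrt(2)*sqrt(t) enters the sum
[1/4, 1) adds the kernel integral of exp(-t)/(2*t)
on [1, 3/2): add ∫ 1/(8*t**2)·t^(s-1) dt
on [3/2, ∞) integrate f = exp(-4*t)/(2*t) against the kernel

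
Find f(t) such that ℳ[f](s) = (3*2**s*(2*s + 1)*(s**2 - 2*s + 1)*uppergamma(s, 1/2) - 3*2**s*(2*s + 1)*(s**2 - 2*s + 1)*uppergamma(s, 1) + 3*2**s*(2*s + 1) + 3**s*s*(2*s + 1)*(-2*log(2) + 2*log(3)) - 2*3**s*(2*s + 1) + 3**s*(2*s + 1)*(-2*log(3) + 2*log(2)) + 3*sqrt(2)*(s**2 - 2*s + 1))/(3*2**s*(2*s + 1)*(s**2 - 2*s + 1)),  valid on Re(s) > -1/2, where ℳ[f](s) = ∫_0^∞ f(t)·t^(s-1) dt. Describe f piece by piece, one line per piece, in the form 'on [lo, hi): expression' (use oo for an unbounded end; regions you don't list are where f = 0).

on [0, 1/2): sqrt(t)
on [1/2, 1): exp(-t)
on [1, 3/2): log(t)/t

linearity at 1/2, 1 turns ℳ[f](s) into 3 summed integrals
segment 0 to 1/2 holds sqrt(t); add its integral
the [1/2, 1) slice contributes ∫ exp(-t)·t^(s-1) dt
[1, 3/2) adds the kernel integral of log(t)/t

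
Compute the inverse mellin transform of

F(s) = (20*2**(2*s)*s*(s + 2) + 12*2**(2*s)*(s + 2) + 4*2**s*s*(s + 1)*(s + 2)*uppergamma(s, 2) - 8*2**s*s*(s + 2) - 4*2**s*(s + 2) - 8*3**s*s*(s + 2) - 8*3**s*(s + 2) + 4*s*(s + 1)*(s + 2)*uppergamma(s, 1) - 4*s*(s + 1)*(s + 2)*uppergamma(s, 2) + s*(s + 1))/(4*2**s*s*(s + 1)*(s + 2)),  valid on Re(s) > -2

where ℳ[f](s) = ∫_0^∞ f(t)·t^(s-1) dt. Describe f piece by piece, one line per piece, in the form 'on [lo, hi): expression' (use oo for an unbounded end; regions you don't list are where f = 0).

on [0, 1/2): t**2
on [1/2, 1): exp(-2*t)
on [1, 3/2): t + 1
on [3/2, 2): t + 3
on [2, oo): exp(-t)

breakpoints 1/2, 1, 3/2, 2: one integral from each of the 5 segments
for t in [0, 1/2): the term is ∫ t**2·t^(s-1)
on [1/2, 1): add ∫ exp(-2*t)·t^(s-1) dt
∫ (t + 1)·t^(s-1) over [1, 3/2)
the [3/2, 2) slice contributes ∫ (t + 3)·t^(s-1) dt
piece [2, ∞): integrate exp(-t) against the kernel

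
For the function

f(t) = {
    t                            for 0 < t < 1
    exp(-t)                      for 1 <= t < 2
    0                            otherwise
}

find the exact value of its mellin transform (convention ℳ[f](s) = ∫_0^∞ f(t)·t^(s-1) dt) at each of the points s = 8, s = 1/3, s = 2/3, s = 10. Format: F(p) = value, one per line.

F(8) = -37200*exp(-2) + 1/9 + 13700*exp(-1)
F(1/3) = -uppergamma(1/3, 2) + uppergamma(1/3, 1) + 3/4
F(2/3) = -uppergamma(2/3, 2) + uppergamma(2/3, 1) + 3/5
F(10) = -2681216*exp(-2) + 1/11 + 986410*exp(-1)

breakpoints 1: one integral from each of the 2 segments
piece [0, 1): integrate t against the kernel
on [1, 2) integrate f = exp(-t) against the kernel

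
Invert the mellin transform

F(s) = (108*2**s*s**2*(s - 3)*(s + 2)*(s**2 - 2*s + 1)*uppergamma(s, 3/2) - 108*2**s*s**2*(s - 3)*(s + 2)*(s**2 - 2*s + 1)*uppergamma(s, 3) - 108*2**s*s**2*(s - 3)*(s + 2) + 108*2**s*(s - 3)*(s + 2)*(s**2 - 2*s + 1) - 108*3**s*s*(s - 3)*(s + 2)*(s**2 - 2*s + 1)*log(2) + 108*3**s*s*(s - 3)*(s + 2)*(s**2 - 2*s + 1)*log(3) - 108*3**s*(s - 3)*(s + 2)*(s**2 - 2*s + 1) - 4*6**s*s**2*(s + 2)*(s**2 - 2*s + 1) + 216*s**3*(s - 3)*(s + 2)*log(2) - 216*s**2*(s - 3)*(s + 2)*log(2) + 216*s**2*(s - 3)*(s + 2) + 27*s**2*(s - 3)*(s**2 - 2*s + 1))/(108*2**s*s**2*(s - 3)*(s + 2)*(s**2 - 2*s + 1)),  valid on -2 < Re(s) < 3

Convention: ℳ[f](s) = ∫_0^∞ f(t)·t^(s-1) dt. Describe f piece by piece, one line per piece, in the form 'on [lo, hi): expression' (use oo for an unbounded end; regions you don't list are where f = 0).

summing 5 kernel integrals split by 1/2, 1, 3/2, 3 yields ℳ[f](s)
∫ over [0, 1/2) of t**2·t^(s-1) joins the sum
over [1/2, 1), the kernel integral of log(t)/t enters the sum
for t in [1, 3/2): the term is ∫ log(t)·t^(s-1)
∫ over [3/2, 3) of exp(-t)·t^(s-1) joins the sum
between 3 and ∞ the integrand is t**(-3)·t^(s-1)

on [0, 1/2): t**2
on [1/2, 1): log(t)/t
on [1, 3/2): log(t)
on [3/2, 3): exp(-t)
on [3, oo): t**(-3)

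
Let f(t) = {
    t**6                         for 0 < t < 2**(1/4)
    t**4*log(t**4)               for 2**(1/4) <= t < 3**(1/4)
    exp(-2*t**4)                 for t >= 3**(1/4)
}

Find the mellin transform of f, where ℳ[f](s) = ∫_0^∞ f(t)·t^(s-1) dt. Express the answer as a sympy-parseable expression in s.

back out the power substitution: t**3 on [0, sqrt(2)); t**2*log(t**2) on [sqrt(2), sqrt(3)); exp(-2*t**2) on [sqrt(3), ∞)
the power substitution comes off first: t**(3/2) on [0, 2); t*log(t) on [2, 3); exp(-2*t) on [3, ∞)
f breaks at 2**(1/4), 3**(1/4) into 3 integrals to sum
piece [0, 2**(1/4)): integrate t**6 against the kernel
∫ t**4*log(t**4)·t^(s-1) over [2**(1/4), 3**(1/4))
∫ exp(-2*t**4)·t^(s-1) over [3**(1/4), ∞)

(-12**(s/4)*s*(s/2 + 3)*log(2)/2 - 2*12**(s/4)*(s/2 + 3)*log(2) + 2*12**(s/4)*(s/2 + 3) + 4*12**(s/4)*sqrt(2)*(s**2/16 + s/2 + 1) + 3*18**(s/4)*s*(s/2 + 3)*log(3)/4 - 3*18**(s/4)*(s/2 + 3) + 3*18**(s/4)*(s/2 + 3)*log(3) + 3**(s/4)*(s/2 + 3)*(s**2/16 + s/2 + 1)*uppergamma(s/4, 6))/(4*6**(s/4)*(s/2 + 3)*(s**2/16 + s/2 + 1))
  Re(s) > -6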